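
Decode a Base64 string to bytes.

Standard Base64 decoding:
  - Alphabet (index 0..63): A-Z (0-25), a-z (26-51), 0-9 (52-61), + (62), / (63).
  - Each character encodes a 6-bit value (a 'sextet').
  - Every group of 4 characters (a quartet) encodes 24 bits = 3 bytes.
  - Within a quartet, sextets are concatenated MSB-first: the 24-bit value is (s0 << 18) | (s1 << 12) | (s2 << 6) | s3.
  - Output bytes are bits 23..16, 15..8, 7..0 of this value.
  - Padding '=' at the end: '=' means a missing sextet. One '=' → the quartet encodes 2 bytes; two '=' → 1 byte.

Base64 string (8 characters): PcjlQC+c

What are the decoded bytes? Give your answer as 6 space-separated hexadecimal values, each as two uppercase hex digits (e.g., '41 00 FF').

Answer: 3D C8 E5 40 2F 9C

Derivation:
After char 0 ('P'=15): chars_in_quartet=1 acc=0xF bytes_emitted=0
After char 1 ('c'=28): chars_in_quartet=2 acc=0x3DC bytes_emitted=0
After char 2 ('j'=35): chars_in_quartet=3 acc=0xF723 bytes_emitted=0
After char 3 ('l'=37): chars_in_quartet=4 acc=0x3DC8E5 -> emit 3D C8 E5, reset; bytes_emitted=3
After char 4 ('Q'=16): chars_in_quartet=1 acc=0x10 bytes_emitted=3
After char 5 ('C'=2): chars_in_quartet=2 acc=0x402 bytes_emitted=3
After char 6 ('+'=62): chars_in_quartet=3 acc=0x100BE bytes_emitted=3
After char 7 ('c'=28): chars_in_quartet=4 acc=0x402F9C -> emit 40 2F 9C, reset; bytes_emitted=6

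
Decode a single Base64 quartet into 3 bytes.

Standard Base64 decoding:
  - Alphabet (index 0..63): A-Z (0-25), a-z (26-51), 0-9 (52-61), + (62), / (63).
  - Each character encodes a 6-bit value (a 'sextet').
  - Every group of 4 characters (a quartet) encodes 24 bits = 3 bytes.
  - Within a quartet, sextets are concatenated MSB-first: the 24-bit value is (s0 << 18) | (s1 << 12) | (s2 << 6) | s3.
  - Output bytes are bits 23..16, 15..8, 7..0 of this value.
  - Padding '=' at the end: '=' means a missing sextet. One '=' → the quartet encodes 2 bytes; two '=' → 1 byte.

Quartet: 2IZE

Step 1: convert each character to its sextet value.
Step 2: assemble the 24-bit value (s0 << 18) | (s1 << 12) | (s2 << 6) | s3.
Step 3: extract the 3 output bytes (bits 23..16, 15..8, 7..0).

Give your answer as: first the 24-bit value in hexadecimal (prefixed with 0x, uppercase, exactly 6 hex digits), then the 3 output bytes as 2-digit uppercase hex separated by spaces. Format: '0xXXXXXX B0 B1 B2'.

Answer: 0xD88644 D8 86 44

Derivation:
Sextets: 2=54, I=8, Z=25, E=4
24-bit: (54<<18) | (8<<12) | (25<<6) | 4
      = 0xD80000 | 0x008000 | 0x000640 | 0x000004
      = 0xD88644
Bytes: (v>>16)&0xFF=D8, (v>>8)&0xFF=86, v&0xFF=44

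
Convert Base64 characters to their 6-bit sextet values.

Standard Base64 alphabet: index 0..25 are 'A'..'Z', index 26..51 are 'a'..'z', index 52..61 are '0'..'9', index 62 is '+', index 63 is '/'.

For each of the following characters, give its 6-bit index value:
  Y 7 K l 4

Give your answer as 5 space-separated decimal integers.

Answer: 24 59 10 37 56

Derivation:
'Y': A..Z range, ord('Y') − ord('A') = 24
'7': 0..9 range, 52 + ord('7') − ord('0') = 59
'K': A..Z range, ord('K') − ord('A') = 10
'l': a..z range, 26 + ord('l') − ord('a') = 37
'4': 0..9 range, 52 + ord('4') − ord('0') = 56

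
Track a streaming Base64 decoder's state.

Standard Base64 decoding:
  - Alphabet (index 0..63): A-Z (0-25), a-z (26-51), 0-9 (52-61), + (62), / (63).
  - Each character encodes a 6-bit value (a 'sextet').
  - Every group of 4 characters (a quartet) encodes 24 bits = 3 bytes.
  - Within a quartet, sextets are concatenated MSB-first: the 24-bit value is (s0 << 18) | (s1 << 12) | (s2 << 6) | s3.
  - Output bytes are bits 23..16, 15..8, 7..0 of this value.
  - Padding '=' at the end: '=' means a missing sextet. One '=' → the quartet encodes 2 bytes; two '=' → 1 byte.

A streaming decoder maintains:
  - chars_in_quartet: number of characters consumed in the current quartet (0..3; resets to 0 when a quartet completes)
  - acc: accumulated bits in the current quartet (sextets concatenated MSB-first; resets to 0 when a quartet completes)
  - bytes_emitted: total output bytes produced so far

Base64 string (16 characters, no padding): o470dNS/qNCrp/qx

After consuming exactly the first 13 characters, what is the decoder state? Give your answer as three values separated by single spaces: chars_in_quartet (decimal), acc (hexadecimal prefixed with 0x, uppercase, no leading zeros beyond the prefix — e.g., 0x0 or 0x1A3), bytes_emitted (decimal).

After char 0 ('o'=40): chars_in_quartet=1 acc=0x28 bytes_emitted=0
After char 1 ('4'=56): chars_in_quartet=2 acc=0xA38 bytes_emitted=0
After char 2 ('7'=59): chars_in_quartet=3 acc=0x28E3B bytes_emitted=0
After char 3 ('0'=52): chars_in_quartet=4 acc=0xA38EF4 -> emit A3 8E F4, reset; bytes_emitted=3
After char 4 ('d'=29): chars_in_quartet=1 acc=0x1D bytes_emitted=3
After char 5 ('N'=13): chars_in_quartet=2 acc=0x74D bytes_emitted=3
After char 6 ('S'=18): chars_in_quartet=3 acc=0x1D352 bytes_emitted=3
After char 7 ('/'=63): chars_in_quartet=4 acc=0x74D4BF -> emit 74 D4 BF, reset; bytes_emitted=6
After char 8 ('q'=42): chars_in_quartet=1 acc=0x2A bytes_emitted=6
After char 9 ('N'=13): chars_in_quartet=2 acc=0xA8D bytes_emitted=6
After char 10 ('C'=2): chars_in_quartet=3 acc=0x2A342 bytes_emitted=6
After char 11 ('r'=43): chars_in_quartet=4 acc=0xA8D0AB -> emit A8 D0 AB, reset; bytes_emitted=9
After char 12 ('p'=41): chars_in_quartet=1 acc=0x29 bytes_emitted=9

Answer: 1 0x29 9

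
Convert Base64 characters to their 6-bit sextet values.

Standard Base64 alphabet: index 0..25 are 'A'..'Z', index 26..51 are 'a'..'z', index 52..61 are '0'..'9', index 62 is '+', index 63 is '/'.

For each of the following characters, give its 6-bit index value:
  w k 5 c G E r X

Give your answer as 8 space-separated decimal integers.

Answer: 48 36 57 28 6 4 43 23

Derivation:
'w': a..z range, 26 + ord('w') − ord('a') = 48
'k': a..z range, 26 + ord('k') − ord('a') = 36
'5': 0..9 range, 52 + ord('5') − ord('0') = 57
'c': a..z range, 26 + ord('c') − ord('a') = 28
'G': A..Z range, ord('G') − ord('A') = 6
'E': A..Z range, ord('E') − ord('A') = 4
'r': a..z range, 26 + ord('r') − ord('a') = 43
'X': A..Z range, ord('X') − ord('A') = 23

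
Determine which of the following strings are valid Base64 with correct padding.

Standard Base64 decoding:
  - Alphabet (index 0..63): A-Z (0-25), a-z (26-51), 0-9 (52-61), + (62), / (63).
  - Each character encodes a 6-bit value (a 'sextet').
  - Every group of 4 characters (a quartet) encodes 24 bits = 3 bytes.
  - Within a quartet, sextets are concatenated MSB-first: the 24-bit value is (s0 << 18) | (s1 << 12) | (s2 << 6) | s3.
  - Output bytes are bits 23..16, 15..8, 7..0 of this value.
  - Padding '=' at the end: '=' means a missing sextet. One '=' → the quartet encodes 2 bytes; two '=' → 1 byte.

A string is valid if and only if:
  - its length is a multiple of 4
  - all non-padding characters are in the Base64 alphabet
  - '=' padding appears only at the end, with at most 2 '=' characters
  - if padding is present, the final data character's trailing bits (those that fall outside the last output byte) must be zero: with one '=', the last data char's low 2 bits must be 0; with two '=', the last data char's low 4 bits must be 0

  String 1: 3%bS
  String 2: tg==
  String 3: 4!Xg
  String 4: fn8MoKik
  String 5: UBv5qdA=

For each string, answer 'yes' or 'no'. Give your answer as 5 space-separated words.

String 1: '3%bS' → invalid (bad char(s): ['%'])
String 2: 'tg==' → valid
String 3: '4!Xg' → invalid (bad char(s): ['!'])
String 4: 'fn8MoKik' → valid
String 5: 'UBv5qdA=' → valid

Answer: no yes no yes yes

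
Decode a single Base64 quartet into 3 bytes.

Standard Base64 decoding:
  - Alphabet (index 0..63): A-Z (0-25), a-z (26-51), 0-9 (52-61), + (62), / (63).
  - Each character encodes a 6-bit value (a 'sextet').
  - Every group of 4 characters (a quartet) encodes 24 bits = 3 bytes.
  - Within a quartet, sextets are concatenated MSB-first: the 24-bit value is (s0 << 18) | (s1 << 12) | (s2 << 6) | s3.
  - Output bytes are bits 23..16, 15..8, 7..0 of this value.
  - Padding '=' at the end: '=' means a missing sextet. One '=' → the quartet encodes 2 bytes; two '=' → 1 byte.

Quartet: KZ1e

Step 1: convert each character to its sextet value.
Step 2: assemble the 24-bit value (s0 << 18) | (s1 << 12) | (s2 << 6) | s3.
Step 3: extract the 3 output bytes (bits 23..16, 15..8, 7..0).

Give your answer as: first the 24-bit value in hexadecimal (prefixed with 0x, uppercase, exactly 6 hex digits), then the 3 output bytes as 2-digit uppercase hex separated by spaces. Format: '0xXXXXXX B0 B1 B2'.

Answer: 0x299D5E 29 9D 5E

Derivation:
Sextets: K=10, Z=25, 1=53, e=30
24-bit: (10<<18) | (25<<12) | (53<<6) | 30
      = 0x280000 | 0x019000 | 0x000D40 | 0x00001E
      = 0x299D5E
Bytes: (v>>16)&0xFF=29, (v>>8)&0xFF=9D, v&0xFF=5E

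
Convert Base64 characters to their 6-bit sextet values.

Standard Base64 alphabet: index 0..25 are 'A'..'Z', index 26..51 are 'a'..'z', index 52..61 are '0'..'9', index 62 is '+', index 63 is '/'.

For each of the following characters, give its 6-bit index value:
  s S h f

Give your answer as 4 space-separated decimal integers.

Answer: 44 18 33 31

Derivation:
's': a..z range, 26 + ord('s') − ord('a') = 44
'S': A..Z range, ord('S') − ord('A') = 18
'h': a..z range, 26 + ord('h') − ord('a') = 33
'f': a..z range, 26 + ord('f') − ord('a') = 31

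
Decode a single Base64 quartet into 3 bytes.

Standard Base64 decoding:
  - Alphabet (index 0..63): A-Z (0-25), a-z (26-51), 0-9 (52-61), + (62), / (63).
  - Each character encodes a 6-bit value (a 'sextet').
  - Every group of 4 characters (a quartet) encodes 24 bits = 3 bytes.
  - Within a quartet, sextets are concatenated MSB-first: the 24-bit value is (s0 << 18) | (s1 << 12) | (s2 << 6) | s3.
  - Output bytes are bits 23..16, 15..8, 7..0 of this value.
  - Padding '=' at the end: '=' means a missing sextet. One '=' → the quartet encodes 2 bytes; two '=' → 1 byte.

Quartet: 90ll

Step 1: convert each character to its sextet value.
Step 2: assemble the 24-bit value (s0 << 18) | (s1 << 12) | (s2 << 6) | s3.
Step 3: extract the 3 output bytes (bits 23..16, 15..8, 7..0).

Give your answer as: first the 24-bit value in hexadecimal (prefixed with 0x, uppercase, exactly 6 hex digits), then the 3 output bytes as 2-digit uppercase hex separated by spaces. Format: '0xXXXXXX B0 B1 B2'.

Answer: 0xF74965 F7 49 65

Derivation:
Sextets: 9=61, 0=52, l=37, l=37
24-bit: (61<<18) | (52<<12) | (37<<6) | 37
      = 0xF40000 | 0x034000 | 0x000940 | 0x000025
      = 0xF74965
Bytes: (v>>16)&0xFF=F7, (v>>8)&0xFF=49, v&0xFF=65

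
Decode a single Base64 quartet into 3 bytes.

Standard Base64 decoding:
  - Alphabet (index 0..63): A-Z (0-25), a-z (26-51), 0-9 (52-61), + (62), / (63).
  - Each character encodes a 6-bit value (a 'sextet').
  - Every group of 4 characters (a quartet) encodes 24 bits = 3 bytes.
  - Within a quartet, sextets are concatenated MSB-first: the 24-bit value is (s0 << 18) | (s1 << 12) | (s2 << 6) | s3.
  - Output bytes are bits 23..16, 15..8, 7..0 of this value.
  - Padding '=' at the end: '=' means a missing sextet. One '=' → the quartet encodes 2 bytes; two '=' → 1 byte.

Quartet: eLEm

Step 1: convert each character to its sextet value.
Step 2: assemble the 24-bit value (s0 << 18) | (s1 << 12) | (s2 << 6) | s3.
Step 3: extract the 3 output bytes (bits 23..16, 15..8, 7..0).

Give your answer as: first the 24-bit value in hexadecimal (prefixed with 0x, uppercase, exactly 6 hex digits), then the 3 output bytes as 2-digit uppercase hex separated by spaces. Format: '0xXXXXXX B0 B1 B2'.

Sextets: e=30, L=11, E=4, m=38
24-bit: (30<<18) | (11<<12) | (4<<6) | 38
      = 0x780000 | 0x00B000 | 0x000100 | 0x000026
      = 0x78B126
Bytes: (v>>16)&0xFF=78, (v>>8)&0xFF=B1, v&0xFF=26

Answer: 0x78B126 78 B1 26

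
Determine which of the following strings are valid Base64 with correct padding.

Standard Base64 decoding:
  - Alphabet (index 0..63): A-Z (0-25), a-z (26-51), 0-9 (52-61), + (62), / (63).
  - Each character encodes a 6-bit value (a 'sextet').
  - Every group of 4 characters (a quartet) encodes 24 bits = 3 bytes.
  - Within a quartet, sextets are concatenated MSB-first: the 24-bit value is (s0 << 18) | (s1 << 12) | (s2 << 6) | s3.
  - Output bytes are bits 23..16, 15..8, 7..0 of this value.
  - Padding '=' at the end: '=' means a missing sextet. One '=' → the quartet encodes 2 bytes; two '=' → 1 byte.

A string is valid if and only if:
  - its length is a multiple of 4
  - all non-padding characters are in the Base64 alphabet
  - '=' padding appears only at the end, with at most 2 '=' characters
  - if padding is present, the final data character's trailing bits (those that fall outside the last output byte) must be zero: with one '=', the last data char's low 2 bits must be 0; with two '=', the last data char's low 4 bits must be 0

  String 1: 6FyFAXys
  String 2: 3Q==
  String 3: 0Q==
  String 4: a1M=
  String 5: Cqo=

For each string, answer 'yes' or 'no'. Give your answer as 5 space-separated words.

Answer: yes yes yes yes yes

Derivation:
String 1: '6FyFAXys' → valid
String 2: '3Q==' → valid
String 3: '0Q==' → valid
String 4: 'a1M=' → valid
String 5: 'Cqo=' → valid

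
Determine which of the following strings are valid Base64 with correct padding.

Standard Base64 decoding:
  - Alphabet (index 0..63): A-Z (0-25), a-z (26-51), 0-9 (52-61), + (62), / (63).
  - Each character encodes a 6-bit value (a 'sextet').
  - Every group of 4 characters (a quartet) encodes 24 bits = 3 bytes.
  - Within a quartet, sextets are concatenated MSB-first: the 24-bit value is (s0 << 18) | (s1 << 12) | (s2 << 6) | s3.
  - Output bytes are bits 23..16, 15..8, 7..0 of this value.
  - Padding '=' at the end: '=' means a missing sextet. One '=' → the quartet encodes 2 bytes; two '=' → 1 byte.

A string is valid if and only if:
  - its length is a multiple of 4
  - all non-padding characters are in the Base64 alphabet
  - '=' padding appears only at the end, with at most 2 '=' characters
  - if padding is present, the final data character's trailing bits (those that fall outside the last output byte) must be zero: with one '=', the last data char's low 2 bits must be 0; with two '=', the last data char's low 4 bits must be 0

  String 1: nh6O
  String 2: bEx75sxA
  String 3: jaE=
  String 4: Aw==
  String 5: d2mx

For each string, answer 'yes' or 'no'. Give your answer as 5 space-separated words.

String 1: 'nh6O' → valid
String 2: 'bEx75sxA' → valid
String 3: 'jaE=' → valid
String 4: 'Aw==' → valid
String 5: 'd2mx' → valid

Answer: yes yes yes yes yes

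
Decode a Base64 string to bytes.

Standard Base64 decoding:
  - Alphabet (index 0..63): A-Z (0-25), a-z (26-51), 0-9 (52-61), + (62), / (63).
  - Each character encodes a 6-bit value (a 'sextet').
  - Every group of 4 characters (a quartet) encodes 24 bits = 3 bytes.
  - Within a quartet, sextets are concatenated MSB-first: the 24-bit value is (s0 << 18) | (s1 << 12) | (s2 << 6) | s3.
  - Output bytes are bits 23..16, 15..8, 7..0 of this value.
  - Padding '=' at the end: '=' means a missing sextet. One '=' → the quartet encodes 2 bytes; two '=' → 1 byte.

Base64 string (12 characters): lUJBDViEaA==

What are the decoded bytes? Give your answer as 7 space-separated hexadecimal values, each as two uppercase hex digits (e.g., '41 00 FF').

After char 0 ('l'=37): chars_in_quartet=1 acc=0x25 bytes_emitted=0
After char 1 ('U'=20): chars_in_quartet=2 acc=0x954 bytes_emitted=0
After char 2 ('J'=9): chars_in_quartet=3 acc=0x25509 bytes_emitted=0
After char 3 ('B'=1): chars_in_quartet=4 acc=0x954241 -> emit 95 42 41, reset; bytes_emitted=3
After char 4 ('D'=3): chars_in_quartet=1 acc=0x3 bytes_emitted=3
After char 5 ('V'=21): chars_in_quartet=2 acc=0xD5 bytes_emitted=3
After char 6 ('i'=34): chars_in_quartet=3 acc=0x3562 bytes_emitted=3
After char 7 ('E'=4): chars_in_quartet=4 acc=0xD5884 -> emit 0D 58 84, reset; bytes_emitted=6
After char 8 ('a'=26): chars_in_quartet=1 acc=0x1A bytes_emitted=6
After char 9 ('A'=0): chars_in_quartet=2 acc=0x680 bytes_emitted=6
Padding '==': partial quartet acc=0x680 -> emit 68; bytes_emitted=7

Answer: 95 42 41 0D 58 84 68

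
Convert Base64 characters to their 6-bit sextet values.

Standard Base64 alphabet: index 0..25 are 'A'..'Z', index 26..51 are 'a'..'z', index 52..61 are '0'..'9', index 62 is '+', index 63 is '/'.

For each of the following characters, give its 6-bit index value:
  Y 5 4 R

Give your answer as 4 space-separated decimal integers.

Answer: 24 57 56 17

Derivation:
'Y': A..Z range, ord('Y') − ord('A') = 24
'5': 0..9 range, 52 + ord('5') − ord('0') = 57
'4': 0..9 range, 52 + ord('4') − ord('0') = 56
'R': A..Z range, ord('R') − ord('A') = 17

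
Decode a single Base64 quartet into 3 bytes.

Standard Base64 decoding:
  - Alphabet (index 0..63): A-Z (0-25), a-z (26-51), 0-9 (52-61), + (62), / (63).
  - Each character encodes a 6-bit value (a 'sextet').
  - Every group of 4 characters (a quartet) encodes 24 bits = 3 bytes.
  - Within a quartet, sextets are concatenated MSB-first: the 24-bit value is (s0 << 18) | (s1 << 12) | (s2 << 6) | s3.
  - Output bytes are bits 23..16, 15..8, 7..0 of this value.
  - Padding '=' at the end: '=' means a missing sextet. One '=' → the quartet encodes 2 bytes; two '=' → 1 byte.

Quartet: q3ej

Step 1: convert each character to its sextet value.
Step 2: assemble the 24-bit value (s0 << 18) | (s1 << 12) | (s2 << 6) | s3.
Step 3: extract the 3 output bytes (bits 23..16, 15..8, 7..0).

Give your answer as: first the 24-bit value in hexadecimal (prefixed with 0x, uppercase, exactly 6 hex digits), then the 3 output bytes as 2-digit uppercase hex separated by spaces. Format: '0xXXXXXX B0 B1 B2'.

Sextets: q=42, 3=55, e=30, j=35
24-bit: (42<<18) | (55<<12) | (30<<6) | 35
      = 0xA80000 | 0x037000 | 0x000780 | 0x000023
      = 0xAB77A3
Bytes: (v>>16)&0xFF=AB, (v>>8)&0xFF=77, v&0xFF=A3

Answer: 0xAB77A3 AB 77 A3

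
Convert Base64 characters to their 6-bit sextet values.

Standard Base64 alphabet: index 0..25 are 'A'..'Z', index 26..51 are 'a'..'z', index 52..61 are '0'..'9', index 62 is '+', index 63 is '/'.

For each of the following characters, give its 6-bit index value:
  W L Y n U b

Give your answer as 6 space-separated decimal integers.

Answer: 22 11 24 39 20 27

Derivation:
'W': A..Z range, ord('W') − ord('A') = 22
'L': A..Z range, ord('L') − ord('A') = 11
'Y': A..Z range, ord('Y') − ord('A') = 24
'n': a..z range, 26 + ord('n') − ord('a') = 39
'U': A..Z range, ord('U') − ord('A') = 20
'b': a..z range, 26 + ord('b') − ord('a') = 27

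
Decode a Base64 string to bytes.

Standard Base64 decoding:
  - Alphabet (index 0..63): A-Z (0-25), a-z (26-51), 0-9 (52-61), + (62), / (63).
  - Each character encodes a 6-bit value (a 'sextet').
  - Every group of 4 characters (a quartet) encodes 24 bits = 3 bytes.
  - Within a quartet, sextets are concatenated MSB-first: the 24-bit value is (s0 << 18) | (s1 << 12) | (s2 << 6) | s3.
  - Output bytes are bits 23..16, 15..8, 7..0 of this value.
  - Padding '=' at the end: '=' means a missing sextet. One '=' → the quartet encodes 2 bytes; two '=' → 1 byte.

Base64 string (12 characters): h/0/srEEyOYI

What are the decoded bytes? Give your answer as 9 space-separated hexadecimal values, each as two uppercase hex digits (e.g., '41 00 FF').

After char 0 ('h'=33): chars_in_quartet=1 acc=0x21 bytes_emitted=0
After char 1 ('/'=63): chars_in_quartet=2 acc=0x87F bytes_emitted=0
After char 2 ('0'=52): chars_in_quartet=3 acc=0x21FF4 bytes_emitted=0
After char 3 ('/'=63): chars_in_quartet=4 acc=0x87FD3F -> emit 87 FD 3F, reset; bytes_emitted=3
After char 4 ('s'=44): chars_in_quartet=1 acc=0x2C bytes_emitted=3
After char 5 ('r'=43): chars_in_quartet=2 acc=0xB2B bytes_emitted=3
After char 6 ('E'=4): chars_in_quartet=3 acc=0x2CAC4 bytes_emitted=3
After char 7 ('E'=4): chars_in_quartet=4 acc=0xB2B104 -> emit B2 B1 04, reset; bytes_emitted=6
After char 8 ('y'=50): chars_in_quartet=1 acc=0x32 bytes_emitted=6
After char 9 ('O'=14): chars_in_quartet=2 acc=0xC8E bytes_emitted=6
After char 10 ('Y'=24): chars_in_quartet=3 acc=0x32398 bytes_emitted=6
After char 11 ('I'=8): chars_in_quartet=4 acc=0xC8E608 -> emit C8 E6 08, reset; bytes_emitted=9

Answer: 87 FD 3F B2 B1 04 C8 E6 08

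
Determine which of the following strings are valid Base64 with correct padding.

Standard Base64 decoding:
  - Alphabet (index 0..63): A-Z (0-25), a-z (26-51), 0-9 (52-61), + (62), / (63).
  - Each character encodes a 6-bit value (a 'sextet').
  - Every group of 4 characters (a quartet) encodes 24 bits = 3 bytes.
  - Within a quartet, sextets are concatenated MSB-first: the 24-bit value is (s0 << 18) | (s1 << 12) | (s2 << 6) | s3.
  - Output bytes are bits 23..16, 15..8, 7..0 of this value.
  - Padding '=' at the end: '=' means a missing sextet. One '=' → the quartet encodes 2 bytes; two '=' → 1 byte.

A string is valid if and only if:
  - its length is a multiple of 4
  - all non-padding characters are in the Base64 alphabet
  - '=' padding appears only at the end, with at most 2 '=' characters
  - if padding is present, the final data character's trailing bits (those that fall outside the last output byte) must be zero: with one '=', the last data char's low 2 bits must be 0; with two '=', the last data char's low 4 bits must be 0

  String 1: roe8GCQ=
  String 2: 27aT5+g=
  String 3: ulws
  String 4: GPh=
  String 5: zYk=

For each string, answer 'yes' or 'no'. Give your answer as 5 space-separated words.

Answer: yes yes yes no yes

Derivation:
String 1: 'roe8GCQ=' → valid
String 2: '27aT5+g=' → valid
String 3: 'ulws' → valid
String 4: 'GPh=' → invalid (bad trailing bits)
String 5: 'zYk=' → valid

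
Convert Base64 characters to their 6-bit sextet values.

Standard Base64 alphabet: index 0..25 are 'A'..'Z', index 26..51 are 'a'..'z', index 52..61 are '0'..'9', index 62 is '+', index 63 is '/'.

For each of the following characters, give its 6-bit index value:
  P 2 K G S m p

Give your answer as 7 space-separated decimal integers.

'P': A..Z range, ord('P') − ord('A') = 15
'2': 0..9 range, 52 + ord('2') − ord('0') = 54
'K': A..Z range, ord('K') − ord('A') = 10
'G': A..Z range, ord('G') − ord('A') = 6
'S': A..Z range, ord('S') − ord('A') = 18
'm': a..z range, 26 + ord('m') − ord('a') = 38
'p': a..z range, 26 + ord('p') − ord('a') = 41

Answer: 15 54 10 6 18 38 41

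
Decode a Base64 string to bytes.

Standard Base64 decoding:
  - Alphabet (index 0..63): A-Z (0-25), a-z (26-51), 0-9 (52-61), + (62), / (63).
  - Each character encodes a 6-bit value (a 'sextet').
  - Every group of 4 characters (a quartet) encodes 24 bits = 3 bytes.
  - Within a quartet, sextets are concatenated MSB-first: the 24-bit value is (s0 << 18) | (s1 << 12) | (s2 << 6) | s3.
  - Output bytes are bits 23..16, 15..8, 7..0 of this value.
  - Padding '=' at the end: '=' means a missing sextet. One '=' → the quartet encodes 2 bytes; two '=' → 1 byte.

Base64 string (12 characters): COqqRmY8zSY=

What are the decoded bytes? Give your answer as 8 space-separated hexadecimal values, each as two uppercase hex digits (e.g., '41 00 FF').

After char 0 ('C'=2): chars_in_quartet=1 acc=0x2 bytes_emitted=0
After char 1 ('O'=14): chars_in_quartet=2 acc=0x8E bytes_emitted=0
After char 2 ('q'=42): chars_in_quartet=3 acc=0x23AA bytes_emitted=0
After char 3 ('q'=42): chars_in_quartet=4 acc=0x8EAAA -> emit 08 EA AA, reset; bytes_emitted=3
After char 4 ('R'=17): chars_in_quartet=1 acc=0x11 bytes_emitted=3
After char 5 ('m'=38): chars_in_quartet=2 acc=0x466 bytes_emitted=3
After char 6 ('Y'=24): chars_in_quartet=3 acc=0x11998 bytes_emitted=3
After char 7 ('8'=60): chars_in_quartet=4 acc=0x46663C -> emit 46 66 3C, reset; bytes_emitted=6
After char 8 ('z'=51): chars_in_quartet=1 acc=0x33 bytes_emitted=6
After char 9 ('S'=18): chars_in_quartet=2 acc=0xCD2 bytes_emitted=6
After char 10 ('Y'=24): chars_in_quartet=3 acc=0x33498 bytes_emitted=6
Padding '=': partial quartet acc=0x33498 -> emit CD 26; bytes_emitted=8

Answer: 08 EA AA 46 66 3C CD 26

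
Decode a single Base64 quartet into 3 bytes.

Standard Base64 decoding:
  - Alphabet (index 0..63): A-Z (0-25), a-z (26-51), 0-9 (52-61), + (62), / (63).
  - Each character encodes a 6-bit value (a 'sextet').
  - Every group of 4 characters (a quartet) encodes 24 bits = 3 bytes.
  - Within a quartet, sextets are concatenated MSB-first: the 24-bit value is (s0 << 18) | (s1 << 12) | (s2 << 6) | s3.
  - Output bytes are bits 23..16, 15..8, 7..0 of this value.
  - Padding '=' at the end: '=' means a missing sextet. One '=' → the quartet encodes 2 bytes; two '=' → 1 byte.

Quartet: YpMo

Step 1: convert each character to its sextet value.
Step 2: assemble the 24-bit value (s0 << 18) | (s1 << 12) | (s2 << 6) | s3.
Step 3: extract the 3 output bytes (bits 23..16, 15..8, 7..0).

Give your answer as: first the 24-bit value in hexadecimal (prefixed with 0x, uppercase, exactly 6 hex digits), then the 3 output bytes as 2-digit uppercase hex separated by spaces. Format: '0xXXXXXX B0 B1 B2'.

Sextets: Y=24, p=41, M=12, o=40
24-bit: (24<<18) | (41<<12) | (12<<6) | 40
      = 0x600000 | 0x029000 | 0x000300 | 0x000028
      = 0x629328
Bytes: (v>>16)&0xFF=62, (v>>8)&0xFF=93, v&0xFF=28

Answer: 0x629328 62 93 28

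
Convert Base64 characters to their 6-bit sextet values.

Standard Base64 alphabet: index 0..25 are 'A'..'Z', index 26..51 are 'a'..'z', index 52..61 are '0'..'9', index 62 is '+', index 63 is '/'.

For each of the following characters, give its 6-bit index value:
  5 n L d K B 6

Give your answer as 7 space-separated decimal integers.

Answer: 57 39 11 29 10 1 58

Derivation:
'5': 0..9 range, 52 + ord('5') − ord('0') = 57
'n': a..z range, 26 + ord('n') − ord('a') = 39
'L': A..Z range, ord('L') − ord('A') = 11
'd': a..z range, 26 + ord('d') − ord('a') = 29
'K': A..Z range, ord('K') − ord('A') = 10
'B': A..Z range, ord('B') − ord('A') = 1
'6': 0..9 range, 52 + ord('6') − ord('0') = 58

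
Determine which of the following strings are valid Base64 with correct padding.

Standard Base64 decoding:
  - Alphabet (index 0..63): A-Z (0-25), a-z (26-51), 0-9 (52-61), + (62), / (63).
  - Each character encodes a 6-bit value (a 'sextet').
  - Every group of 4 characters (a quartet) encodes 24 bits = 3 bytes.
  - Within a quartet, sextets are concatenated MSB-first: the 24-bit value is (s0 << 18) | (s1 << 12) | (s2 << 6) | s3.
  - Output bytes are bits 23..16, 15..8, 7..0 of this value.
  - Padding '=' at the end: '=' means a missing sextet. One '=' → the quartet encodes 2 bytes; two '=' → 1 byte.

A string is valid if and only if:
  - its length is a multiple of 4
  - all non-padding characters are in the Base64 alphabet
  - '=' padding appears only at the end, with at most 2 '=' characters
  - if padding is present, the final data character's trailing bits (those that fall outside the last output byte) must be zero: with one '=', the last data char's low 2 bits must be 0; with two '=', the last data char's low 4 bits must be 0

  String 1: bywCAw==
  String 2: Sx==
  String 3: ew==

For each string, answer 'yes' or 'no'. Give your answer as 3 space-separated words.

Answer: yes no yes

Derivation:
String 1: 'bywCAw==' → valid
String 2: 'Sx==' → invalid (bad trailing bits)
String 3: 'ew==' → valid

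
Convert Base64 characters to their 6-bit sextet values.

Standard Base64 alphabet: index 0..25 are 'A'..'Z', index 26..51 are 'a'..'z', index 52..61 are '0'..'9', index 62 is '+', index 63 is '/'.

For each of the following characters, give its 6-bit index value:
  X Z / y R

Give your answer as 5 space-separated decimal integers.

'X': A..Z range, ord('X') − ord('A') = 23
'Z': A..Z range, ord('Z') − ord('A') = 25
'/': index 63
'y': a..z range, 26 + ord('y') − ord('a') = 50
'R': A..Z range, ord('R') − ord('A') = 17

Answer: 23 25 63 50 17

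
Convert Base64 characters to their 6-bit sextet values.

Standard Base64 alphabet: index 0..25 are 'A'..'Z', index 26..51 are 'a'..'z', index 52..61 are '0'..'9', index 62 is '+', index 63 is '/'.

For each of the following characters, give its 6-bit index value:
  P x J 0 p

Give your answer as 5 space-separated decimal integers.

Answer: 15 49 9 52 41

Derivation:
'P': A..Z range, ord('P') − ord('A') = 15
'x': a..z range, 26 + ord('x') − ord('a') = 49
'J': A..Z range, ord('J') − ord('A') = 9
'0': 0..9 range, 52 + ord('0') − ord('0') = 52
'p': a..z range, 26 + ord('p') − ord('a') = 41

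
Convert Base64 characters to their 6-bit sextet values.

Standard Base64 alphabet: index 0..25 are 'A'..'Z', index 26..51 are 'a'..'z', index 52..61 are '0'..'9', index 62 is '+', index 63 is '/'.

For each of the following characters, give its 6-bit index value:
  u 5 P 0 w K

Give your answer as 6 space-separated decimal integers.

Answer: 46 57 15 52 48 10

Derivation:
'u': a..z range, 26 + ord('u') − ord('a') = 46
'5': 0..9 range, 52 + ord('5') − ord('0') = 57
'P': A..Z range, ord('P') − ord('A') = 15
'0': 0..9 range, 52 + ord('0') − ord('0') = 52
'w': a..z range, 26 + ord('w') − ord('a') = 48
'K': A..Z range, ord('K') − ord('A') = 10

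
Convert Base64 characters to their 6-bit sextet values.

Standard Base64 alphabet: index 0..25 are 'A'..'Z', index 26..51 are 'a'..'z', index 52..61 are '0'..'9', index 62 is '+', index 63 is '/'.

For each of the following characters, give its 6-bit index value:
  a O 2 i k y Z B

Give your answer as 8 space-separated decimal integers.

'a': a..z range, 26 + ord('a') − ord('a') = 26
'O': A..Z range, ord('O') − ord('A') = 14
'2': 0..9 range, 52 + ord('2') − ord('0') = 54
'i': a..z range, 26 + ord('i') − ord('a') = 34
'k': a..z range, 26 + ord('k') − ord('a') = 36
'y': a..z range, 26 + ord('y') − ord('a') = 50
'Z': A..Z range, ord('Z') − ord('A') = 25
'B': A..Z range, ord('B') − ord('A') = 1

Answer: 26 14 54 34 36 50 25 1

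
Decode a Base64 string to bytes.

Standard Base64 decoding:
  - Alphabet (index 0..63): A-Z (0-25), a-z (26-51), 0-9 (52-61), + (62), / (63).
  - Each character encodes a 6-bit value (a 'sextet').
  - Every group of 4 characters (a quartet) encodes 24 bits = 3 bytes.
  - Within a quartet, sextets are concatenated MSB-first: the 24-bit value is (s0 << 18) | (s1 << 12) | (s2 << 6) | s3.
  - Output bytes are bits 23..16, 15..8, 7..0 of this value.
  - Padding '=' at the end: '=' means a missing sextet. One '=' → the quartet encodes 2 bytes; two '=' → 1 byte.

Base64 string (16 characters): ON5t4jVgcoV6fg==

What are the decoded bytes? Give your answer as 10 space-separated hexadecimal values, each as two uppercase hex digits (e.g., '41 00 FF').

After char 0 ('O'=14): chars_in_quartet=1 acc=0xE bytes_emitted=0
After char 1 ('N'=13): chars_in_quartet=2 acc=0x38D bytes_emitted=0
After char 2 ('5'=57): chars_in_quartet=3 acc=0xE379 bytes_emitted=0
After char 3 ('t'=45): chars_in_quartet=4 acc=0x38DE6D -> emit 38 DE 6D, reset; bytes_emitted=3
After char 4 ('4'=56): chars_in_quartet=1 acc=0x38 bytes_emitted=3
After char 5 ('j'=35): chars_in_quartet=2 acc=0xE23 bytes_emitted=3
After char 6 ('V'=21): chars_in_quartet=3 acc=0x388D5 bytes_emitted=3
After char 7 ('g'=32): chars_in_quartet=4 acc=0xE23560 -> emit E2 35 60, reset; bytes_emitted=6
After char 8 ('c'=28): chars_in_quartet=1 acc=0x1C bytes_emitted=6
After char 9 ('o'=40): chars_in_quartet=2 acc=0x728 bytes_emitted=6
After char 10 ('V'=21): chars_in_quartet=3 acc=0x1CA15 bytes_emitted=6
After char 11 ('6'=58): chars_in_quartet=4 acc=0x72857A -> emit 72 85 7A, reset; bytes_emitted=9
After char 12 ('f'=31): chars_in_quartet=1 acc=0x1F bytes_emitted=9
After char 13 ('g'=32): chars_in_quartet=2 acc=0x7E0 bytes_emitted=9
Padding '==': partial quartet acc=0x7E0 -> emit 7E; bytes_emitted=10

Answer: 38 DE 6D E2 35 60 72 85 7A 7E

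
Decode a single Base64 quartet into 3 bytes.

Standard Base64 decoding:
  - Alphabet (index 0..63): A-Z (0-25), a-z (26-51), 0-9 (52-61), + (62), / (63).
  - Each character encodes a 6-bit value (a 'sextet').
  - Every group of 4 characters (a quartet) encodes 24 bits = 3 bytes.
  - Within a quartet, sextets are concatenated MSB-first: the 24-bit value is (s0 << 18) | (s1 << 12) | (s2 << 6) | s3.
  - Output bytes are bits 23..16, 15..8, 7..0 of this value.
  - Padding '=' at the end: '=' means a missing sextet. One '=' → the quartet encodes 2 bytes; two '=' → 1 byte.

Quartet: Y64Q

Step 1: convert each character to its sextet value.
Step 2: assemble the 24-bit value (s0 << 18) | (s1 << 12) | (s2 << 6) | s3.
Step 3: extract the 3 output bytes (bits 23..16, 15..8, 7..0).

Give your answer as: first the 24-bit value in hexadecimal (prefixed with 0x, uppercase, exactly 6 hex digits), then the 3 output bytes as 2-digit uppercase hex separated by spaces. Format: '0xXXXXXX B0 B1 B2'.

Answer: 0x63AE10 63 AE 10

Derivation:
Sextets: Y=24, 6=58, 4=56, Q=16
24-bit: (24<<18) | (58<<12) | (56<<6) | 16
      = 0x600000 | 0x03A000 | 0x000E00 | 0x000010
      = 0x63AE10
Bytes: (v>>16)&0xFF=63, (v>>8)&0xFF=AE, v&0xFF=10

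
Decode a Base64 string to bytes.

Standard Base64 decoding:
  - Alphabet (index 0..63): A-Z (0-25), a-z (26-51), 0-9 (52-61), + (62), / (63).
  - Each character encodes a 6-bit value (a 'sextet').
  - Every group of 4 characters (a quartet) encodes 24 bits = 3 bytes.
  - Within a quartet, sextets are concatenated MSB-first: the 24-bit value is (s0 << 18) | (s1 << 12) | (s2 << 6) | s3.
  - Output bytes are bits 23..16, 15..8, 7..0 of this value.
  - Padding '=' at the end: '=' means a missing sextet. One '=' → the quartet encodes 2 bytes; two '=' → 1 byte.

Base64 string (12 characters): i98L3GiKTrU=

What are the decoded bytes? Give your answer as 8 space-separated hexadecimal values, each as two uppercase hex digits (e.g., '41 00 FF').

After char 0 ('i'=34): chars_in_quartet=1 acc=0x22 bytes_emitted=0
After char 1 ('9'=61): chars_in_quartet=2 acc=0x8BD bytes_emitted=0
After char 2 ('8'=60): chars_in_quartet=3 acc=0x22F7C bytes_emitted=0
After char 3 ('L'=11): chars_in_quartet=4 acc=0x8BDF0B -> emit 8B DF 0B, reset; bytes_emitted=3
After char 4 ('3'=55): chars_in_quartet=1 acc=0x37 bytes_emitted=3
After char 5 ('G'=6): chars_in_quartet=2 acc=0xDC6 bytes_emitted=3
After char 6 ('i'=34): chars_in_quartet=3 acc=0x371A2 bytes_emitted=3
After char 7 ('K'=10): chars_in_quartet=4 acc=0xDC688A -> emit DC 68 8A, reset; bytes_emitted=6
After char 8 ('T'=19): chars_in_quartet=1 acc=0x13 bytes_emitted=6
After char 9 ('r'=43): chars_in_quartet=2 acc=0x4EB bytes_emitted=6
After char 10 ('U'=20): chars_in_quartet=3 acc=0x13AD4 bytes_emitted=6
Padding '=': partial quartet acc=0x13AD4 -> emit 4E B5; bytes_emitted=8

Answer: 8B DF 0B DC 68 8A 4E B5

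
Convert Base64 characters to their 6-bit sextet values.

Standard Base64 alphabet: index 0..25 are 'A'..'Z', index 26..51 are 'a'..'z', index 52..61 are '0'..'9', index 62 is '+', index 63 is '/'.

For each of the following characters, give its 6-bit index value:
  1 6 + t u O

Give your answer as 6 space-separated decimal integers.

Answer: 53 58 62 45 46 14

Derivation:
'1': 0..9 range, 52 + ord('1') − ord('0') = 53
'6': 0..9 range, 52 + ord('6') − ord('0') = 58
'+': index 62
't': a..z range, 26 + ord('t') − ord('a') = 45
'u': a..z range, 26 + ord('u') − ord('a') = 46
'O': A..Z range, ord('O') − ord('A') = 14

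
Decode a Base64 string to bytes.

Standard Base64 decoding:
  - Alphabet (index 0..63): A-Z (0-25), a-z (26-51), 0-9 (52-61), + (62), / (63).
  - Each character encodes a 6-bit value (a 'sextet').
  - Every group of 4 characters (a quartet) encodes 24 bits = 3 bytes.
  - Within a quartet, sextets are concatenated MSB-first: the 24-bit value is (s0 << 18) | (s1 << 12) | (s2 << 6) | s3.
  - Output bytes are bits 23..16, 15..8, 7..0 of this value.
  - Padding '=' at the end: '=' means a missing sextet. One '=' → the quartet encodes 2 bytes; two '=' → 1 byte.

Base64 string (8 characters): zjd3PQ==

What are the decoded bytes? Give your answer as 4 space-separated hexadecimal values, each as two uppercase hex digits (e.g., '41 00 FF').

After char 0 ('z'=51): chars_in_quartet=1 acc=0x33 bytes_emitted=0
After char 1 ('j'=35): chars_in_quartet=2 acc=0xCE3 bytes_emitted=0
After char 2 ('d'=29): chars_in_quartet=3 acc=0x338DD bytes_emitted=0
After char 3 ('3'=55): chars_in_quartet=4 acc=0xCE3777 -> emit CE 37 77, reset; bytes_emitted=3
After char 4 ('P'=15): chars_in_quartet=1 acc=0xF bytes_emitted=3
After char 5 ('Q'=16): chars_in_quartet=2 acc=0x3D0 bytes_emitted=3
Padding '==': partial quartet acc=0x3D0 -> emit 3D; bytes_emitted=4

Answer: CE 37 77 3D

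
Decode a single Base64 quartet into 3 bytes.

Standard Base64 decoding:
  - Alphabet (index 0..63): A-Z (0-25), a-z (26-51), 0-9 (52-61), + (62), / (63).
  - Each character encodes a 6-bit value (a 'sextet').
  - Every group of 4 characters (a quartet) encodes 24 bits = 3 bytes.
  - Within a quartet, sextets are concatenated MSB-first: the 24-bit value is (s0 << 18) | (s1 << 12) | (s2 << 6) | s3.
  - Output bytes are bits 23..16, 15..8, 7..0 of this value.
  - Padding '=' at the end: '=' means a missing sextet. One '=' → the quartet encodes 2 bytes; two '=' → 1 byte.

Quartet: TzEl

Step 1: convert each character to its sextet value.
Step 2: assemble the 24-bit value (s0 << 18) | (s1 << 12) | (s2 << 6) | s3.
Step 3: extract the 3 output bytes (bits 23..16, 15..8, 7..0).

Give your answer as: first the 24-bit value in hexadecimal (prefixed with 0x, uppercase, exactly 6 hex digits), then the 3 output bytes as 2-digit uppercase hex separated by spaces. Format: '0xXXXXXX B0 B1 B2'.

Sextets: T=19, z=51, E=4, l=37
24-bit: (19<<18) | (51<<12) | (4<<6) | 37
      = 0x4C0000 | 0x033000 | 0x000100 | 0x000025
      = 0x4F3125
Bytes: (v>>16)&0xFF=4F, (v>>8)&0xFF=31, v&0xFF=25

Answer: 0x4F3125 4F 31 25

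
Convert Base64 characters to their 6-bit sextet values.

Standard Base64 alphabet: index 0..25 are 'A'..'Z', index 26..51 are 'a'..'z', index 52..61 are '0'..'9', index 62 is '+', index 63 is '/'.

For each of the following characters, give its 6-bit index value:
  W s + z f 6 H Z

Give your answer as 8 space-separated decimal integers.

'W': A..Z range, ord('W') − ord('A') = 22
's': a..z range, 26 + ord('s') − ord('a') = 44
'+': index 62
'z': a..z range, 26 + ord('z') − ord('a') = 51
'f': a..z range, 26 + ord('f') − ord('a') = 31
'6': 0..9 range, 52 + ord('6') − ord('0') = 58
'H': A..Z range, ord('H') − ord('A') = 7
'Z': A..Z range, ord('Z') − ord('A') = 25

Answer: 22 44 62 51 31 58 7 25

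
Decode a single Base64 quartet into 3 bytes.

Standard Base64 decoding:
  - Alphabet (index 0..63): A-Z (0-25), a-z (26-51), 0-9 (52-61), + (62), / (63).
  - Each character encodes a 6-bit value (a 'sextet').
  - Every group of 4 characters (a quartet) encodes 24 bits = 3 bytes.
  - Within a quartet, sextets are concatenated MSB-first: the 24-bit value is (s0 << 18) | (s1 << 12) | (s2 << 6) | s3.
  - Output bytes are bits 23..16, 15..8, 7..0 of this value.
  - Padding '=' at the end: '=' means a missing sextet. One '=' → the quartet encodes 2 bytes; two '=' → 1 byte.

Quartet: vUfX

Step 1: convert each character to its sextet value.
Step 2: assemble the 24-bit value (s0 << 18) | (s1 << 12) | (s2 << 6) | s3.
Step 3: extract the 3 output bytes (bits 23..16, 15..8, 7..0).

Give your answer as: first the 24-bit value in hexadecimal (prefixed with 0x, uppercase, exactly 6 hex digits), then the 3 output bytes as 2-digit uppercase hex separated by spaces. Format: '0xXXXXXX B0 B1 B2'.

Sextets: v=47, U=20, f=31, X=23
24-bit: (47<<18) | (20<<12) | (31<<6) | 23
      = 0xBC0000 | 0x014000 | 0x0007C0 | 0x000017
      = 0xBD47D7
Bytes: (v>>16)&0xFF=BD, (v>>8)&0xFF=47, v&0xFF=D7

Answer: 0xBD47D7 BD 47 D7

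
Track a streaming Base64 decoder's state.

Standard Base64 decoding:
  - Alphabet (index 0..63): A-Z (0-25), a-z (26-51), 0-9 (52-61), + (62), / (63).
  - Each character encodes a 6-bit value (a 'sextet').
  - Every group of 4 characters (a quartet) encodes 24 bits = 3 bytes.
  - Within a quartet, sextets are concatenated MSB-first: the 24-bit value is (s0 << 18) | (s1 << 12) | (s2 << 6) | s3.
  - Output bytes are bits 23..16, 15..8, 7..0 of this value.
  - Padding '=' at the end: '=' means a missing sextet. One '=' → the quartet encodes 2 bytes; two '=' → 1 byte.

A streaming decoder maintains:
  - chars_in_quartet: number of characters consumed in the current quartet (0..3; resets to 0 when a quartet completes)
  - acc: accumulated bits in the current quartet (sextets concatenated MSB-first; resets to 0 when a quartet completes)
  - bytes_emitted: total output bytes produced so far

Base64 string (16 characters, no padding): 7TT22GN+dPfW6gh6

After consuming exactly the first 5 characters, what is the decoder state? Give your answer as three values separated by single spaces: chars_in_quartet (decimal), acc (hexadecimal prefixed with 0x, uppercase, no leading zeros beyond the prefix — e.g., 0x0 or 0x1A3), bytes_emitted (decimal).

Answer: 1 0x36 3

Derivation:
After char 0 ('7'=59): chars_in_quartet=1 acc=0x3B bytes_emitted=0
After char 1 ('T'=19): chars_in_quartet=2 acc=0xED3 bytes_emitted=0
After char 2 ('T'=19): chars_in_quartet=3 acc=0x3B4D3 bytes_emitted=0
After char 3 ('2'=54): chars_in_quartet=4 acc=0xED34F6 -> emit ED 34 F6, reset; bytes_emitted=3
After char 4 ('2'=54): chars_in_quartet=1 acc=0x36 bytes_emitted=3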